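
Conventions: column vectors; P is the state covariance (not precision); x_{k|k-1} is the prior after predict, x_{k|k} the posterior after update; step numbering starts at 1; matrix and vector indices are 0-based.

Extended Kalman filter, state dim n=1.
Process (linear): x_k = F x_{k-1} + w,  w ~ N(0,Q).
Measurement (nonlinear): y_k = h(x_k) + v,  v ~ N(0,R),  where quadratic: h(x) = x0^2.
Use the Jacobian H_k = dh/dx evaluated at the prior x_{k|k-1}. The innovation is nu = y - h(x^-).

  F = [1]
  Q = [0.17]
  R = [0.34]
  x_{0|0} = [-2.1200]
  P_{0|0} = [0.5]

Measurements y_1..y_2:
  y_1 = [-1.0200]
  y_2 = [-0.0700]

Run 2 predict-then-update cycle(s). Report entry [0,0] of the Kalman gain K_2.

step 1: x^-=[-2.1200]  P^-=[0.6700]  H_jac=[-4.2400]  S=[12.3850]  K=[-0.2294]  nu=[-5.5144]  x^+=[-0.8551]  P^+=[0.0184]
step 2: x^-=[-0.8551]  P^-=[0.1884]  H_jac=[-1.7103]  S=[0.8911]  K=[-0.3616]  nu=[-0.8013]  x^+=[-0.5654]  P^+=[0.0719]

K[0,0] = -0.3616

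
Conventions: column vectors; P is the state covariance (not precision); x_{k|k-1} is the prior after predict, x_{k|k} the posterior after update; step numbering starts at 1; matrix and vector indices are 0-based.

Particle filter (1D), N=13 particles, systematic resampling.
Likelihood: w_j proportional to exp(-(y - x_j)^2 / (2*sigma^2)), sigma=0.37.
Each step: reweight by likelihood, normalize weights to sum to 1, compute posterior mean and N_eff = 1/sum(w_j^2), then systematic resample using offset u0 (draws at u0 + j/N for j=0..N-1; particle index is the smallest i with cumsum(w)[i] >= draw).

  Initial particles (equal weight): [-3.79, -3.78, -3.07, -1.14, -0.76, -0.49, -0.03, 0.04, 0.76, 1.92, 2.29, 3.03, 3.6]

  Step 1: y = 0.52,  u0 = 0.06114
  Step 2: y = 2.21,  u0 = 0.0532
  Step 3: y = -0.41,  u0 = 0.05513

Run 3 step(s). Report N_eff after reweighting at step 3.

N_eff = 13.0000

step 1: w=[0.0000, 0.0000, 0.0000, 0.0000, 0.0016, 0.0151, 0.2070, 0.2694, 0.5064, 0.0005, 0.0000, 0.0000, 0.0000]  mean=0.3818  Neff=2.6873  idx=[6, 6, 6, 7, 7, 7, 8, 8, 8, 8, 8, 8, 8]
step 2: w=[0.0000, 0.0000, 0.0000, 0.0000, 0.0000, 0.0000, 0.1429, 0.1429, 0.1429, 0.1429, 0.1429, 0.1429, 0.1429]  mean=0.7600  Neff=7.0006  idx=[6, 6, 7, 7, 8, 9, 9, 10, 10, 11, 11, 12, 12]
step 3: w=[0.0769, 0.0769, 0.0769, 0.0769, 0.0769, 0.0769, 0.0769, 0.0769, 0.0769, 0.0769, 0.0769, 0.0769, 0.0769]  mean=0.7600  Neff=13.0000  idx=[0, 1, 2, 3, 4, 5, 6, 7, 8, 9, 10, 11, 12]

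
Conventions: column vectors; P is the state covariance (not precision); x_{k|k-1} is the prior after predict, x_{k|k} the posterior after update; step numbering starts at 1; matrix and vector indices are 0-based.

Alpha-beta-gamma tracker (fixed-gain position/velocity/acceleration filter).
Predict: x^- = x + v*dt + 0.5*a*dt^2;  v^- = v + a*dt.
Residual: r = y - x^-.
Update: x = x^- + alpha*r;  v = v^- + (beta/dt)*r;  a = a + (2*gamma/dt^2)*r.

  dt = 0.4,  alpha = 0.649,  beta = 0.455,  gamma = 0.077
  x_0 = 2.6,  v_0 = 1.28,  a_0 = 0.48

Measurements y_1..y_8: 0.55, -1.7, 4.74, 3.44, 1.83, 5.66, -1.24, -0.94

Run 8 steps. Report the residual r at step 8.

resid = -0.3965

step 1: x_pred=3.1504  r=-2.6004  x^+=1.4627  v^+=-1.4860  a^+=-2.0229
step 2: x_pred=0.7065  r=-2.4065  x^+=-0.8553  v^+=-5.0325  a^+=-4.3392
step 3: x_pred=-3.2155  r=7.9555  x^+=1.9476  v^+=2.2811  a^+=3.3180
step 4: x_pred=3.1255  r=0.3145  x^+=3.3296  v^+=3.9660  a^+=3.6206
step 5: x_pred=5.2057  r=-3.3757  x^+=3.0149  v^+=1.5744  a^+=0.3715
step 6: x_pred=3.6744  r=1.9856  x^+=4.9630  v^+=3.9817  a^+=2.2827
step 7: x_pred=6.7384  r=-7.9784  x^+=1.5604  v^+=-4.1806  a^+=-5.3964
step 8: x_pred=-0.5435  r=-0.3965  x^+=-0.8008  v^+=-6.7901  a^+=-5.7780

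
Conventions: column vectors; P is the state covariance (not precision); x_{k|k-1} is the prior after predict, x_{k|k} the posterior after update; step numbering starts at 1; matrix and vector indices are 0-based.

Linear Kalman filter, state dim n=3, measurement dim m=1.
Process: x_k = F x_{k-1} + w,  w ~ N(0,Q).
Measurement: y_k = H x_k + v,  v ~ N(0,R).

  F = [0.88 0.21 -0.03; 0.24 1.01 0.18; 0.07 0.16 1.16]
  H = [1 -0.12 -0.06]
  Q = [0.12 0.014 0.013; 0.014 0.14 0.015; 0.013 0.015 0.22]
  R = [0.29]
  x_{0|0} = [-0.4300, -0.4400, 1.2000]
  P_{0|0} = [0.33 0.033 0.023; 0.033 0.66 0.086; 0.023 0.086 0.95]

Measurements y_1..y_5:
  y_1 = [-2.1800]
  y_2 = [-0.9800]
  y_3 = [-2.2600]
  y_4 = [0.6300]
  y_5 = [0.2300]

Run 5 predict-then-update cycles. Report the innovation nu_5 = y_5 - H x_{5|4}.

innov = [0.7963]

step 1: x^-=[-0.5068, -0.3316, 1.2915]  P^-=[0.4154 0.2537 0.0715; 0.2537 0.9123 0.4391; 0.0715 0.4391 1.5532]  S=[0.6610]  K=[0.5759; 0.1783; -0.1125]  nu=[-1.6355]  x^+=[-1.4487, -0.6232, 1.4754]  P^+=[0.1962 0.1858 0.1144; 0.1858 0.8913 0.4523; 0.1144 0.4523 1.5449]
step 2: x^-=[-1.4500, -0.7115, 1.5104]  P^-=[0.3695 0.4313 0.2547; 0.4313 1.3750 1.0814; 0.2547 1.0814 2.5132]  S=[0.5699]  K=[0.5308; 0.3535; -0.0454]  nu=[0.4752]  x^+=[-1.1977, -0.5435, 1.4888]  P^+=[0.2090 0.3244 0.2684; 0.3244 1.3038 1.0906; 0.2684 1.0906 2.5120]
step 3: x^-=[-1.2128, -0.5685, 1.5562]  P^-=[0.4336 0.6745 0.5666; 0.6745 2.1404 2.1764; 0.5666 2.1764 4.0903]  S=[0.5706]  K=[0.5584; 0.5032; 0.1052]  nu=[-1.0220]  x^+=[-1.7835, -1.0827, 1.4487]  P^+=[0.2556 0.5142 0.5331; 0.5142 1.9960 2.1462; 0.5331 2.1462 4.0840]
step 4: x^-=[-1.8404, -1.2608, 1.3825]  P^-=[0.5445 1.0489 1.0892; 1.0489 3.3988 3.9821; 1.0892 3.9821 6.6625]  S=[0.5823]  K=[0.6067; 0.6905; 0.3634]  nu=[2.4020]  x^+=[-0.3831, 0.3979, 2.2552]  P^+=[0.3302 0.8049 0.9608; 0.8049 3.1211 3.8359; 0.9608 3.8359 6.5856]
step 5: x^-=[-0.3212, 0.7158, 2.6529]  P^-=[0.7177 1.6402 1.9290; 1.6402 5.4242 6.8721; 1.9290 6.8721 10.7610]  S=[0.5984]  K=[0.6771; 0.9642; 0.7666]  nu=[0.7963]  x^+=[0.2179, 1.4837, 3.2633]  P^+=[0.4434 1.2496 1.6184; 1.2496 4.8679 6.4298; 1.6184 6.4298 10.4094]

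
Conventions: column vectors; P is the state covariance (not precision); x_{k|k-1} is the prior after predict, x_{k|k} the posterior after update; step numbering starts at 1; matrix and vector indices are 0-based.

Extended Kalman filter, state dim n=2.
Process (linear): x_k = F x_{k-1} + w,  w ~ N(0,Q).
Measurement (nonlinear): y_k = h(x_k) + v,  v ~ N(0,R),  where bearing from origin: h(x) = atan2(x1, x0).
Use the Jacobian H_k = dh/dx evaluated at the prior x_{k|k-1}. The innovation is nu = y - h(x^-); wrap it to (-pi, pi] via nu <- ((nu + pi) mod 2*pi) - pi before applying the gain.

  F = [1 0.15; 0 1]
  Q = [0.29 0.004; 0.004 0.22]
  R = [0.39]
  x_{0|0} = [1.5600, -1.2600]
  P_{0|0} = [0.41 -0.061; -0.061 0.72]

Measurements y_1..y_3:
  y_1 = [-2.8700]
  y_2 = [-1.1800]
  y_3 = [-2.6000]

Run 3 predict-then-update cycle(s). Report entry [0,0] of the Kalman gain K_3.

step 1: x^-=[1.3710, -1.2600]  P^-=[0.6979 0.0510; 0.0510 0.9400]  H_jac=[0.3634 0.3954]  S=[0.6438]  K=[0.4253; 0.6061]  nu=[-2.1268]  x^+=[0.4666, -2.5491]  P^+=[0.5815 -0.1149; -0.1149 0.7035]
step 2: x^-=[0.0842, -2.5491]  P^-=[0.8528 -0.0054; -0.0054 0.9235]  H_jac=[0.3919 0.0129]  S=[0.5211]  K=[0.6412; 0.0189]  nu=[0.3578]  x^+=[0.3136, -2.5424]  P^+=[0.6386 -0.0117; -0.0117 0.9233]
step 3: x^-=[-0.0677, -2.5424]  P^-=[0.9458 0.1308; 0.1308 1.1433]  H_jac=[0.3931 -0.0105]  S=[0.5352]  K=[0.6921; 0.0737]  nu=[-1.0026]  x^+=[-0.7616, -2.6162]  P^+=[0.6895 0.1035; 0.1035 1.1404]

K[0,0] = 0.6921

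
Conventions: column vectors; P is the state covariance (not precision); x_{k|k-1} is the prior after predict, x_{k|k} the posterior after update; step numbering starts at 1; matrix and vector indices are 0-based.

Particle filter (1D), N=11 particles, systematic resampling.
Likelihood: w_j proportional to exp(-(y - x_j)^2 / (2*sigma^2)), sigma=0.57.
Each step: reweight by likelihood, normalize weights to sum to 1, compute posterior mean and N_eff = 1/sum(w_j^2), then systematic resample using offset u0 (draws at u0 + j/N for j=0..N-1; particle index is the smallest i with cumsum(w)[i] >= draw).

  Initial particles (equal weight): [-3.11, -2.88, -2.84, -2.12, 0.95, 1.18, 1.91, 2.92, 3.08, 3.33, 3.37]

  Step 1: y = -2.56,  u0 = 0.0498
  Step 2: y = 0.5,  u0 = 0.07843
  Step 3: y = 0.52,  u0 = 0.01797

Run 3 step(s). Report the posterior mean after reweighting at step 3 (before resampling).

step 1: w=[0.2018, 0.2746, 0.2849, 0.2386, 0.0000, 0.0000, 0.0000, 0.0000, 0.0000, 0.0000, 0.0000]  mean=-2.7337  Neff=3.9327  idx=[0, 0, 1, 1, 1, 2, 2, 2, 3, 3, 3]
step 2: w=[0.0000, 0.0000, 0.0003, 0.0003, 0.0003, 0.0005, 0.0005, 0.0005, 0.3326, 0.3326, 0.3326]  mean=-2.1217  Neff=3.0138  idx=[8, 8, 8, 9, 9, 9, 9, 10, 10, 10, 10]
step 3: w=[0.0909, 0.0909, 0.0909, 0.0909, 0.0909, 0.0909, 0.0909, 0.0909, 0.0909, 0.0909, 0.0909]  mean=-2.1200  Neff=11.0000  idx=[0, 1, 2, 3, 4, 5, 6, 7, 8, 9, 10]

post_mean = -2.1200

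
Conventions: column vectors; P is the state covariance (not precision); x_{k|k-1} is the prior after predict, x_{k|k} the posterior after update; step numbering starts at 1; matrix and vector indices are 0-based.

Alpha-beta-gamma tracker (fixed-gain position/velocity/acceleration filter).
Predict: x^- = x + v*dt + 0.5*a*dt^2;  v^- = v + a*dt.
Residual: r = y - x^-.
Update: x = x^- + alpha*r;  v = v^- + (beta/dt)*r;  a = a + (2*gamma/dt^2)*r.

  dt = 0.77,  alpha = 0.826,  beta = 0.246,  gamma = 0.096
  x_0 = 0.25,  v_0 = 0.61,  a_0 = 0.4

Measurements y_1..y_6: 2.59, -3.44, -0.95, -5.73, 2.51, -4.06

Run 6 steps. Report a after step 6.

a_post = -0.2798

step 1: x_pred=0.8383  r=1.7517  x^+=2.2852  v^+=1.4776  a^+=0.9673
step 2: x_pred=3.7097  r=-7.1497  x^+=-2.1959  v^+=-0.0618  a^+=-1.3480
step 3: x_pred=-2.6431  r=1.6931  x^+=-1.2446  v^+=-0.5588  a^+=-0.7998
step 4: x_pred=-1.9120  r=-3.8180  x^+=-5.0657  v^+=-2.3944  a^+=-2.0361
step 5: x_pred=-7.5130  r=10.0230  x^+=0.7660  v^+=-0.7601  a^+=1.2096
step 6: x_pred=0.5393  r=-4.5993  x^+=-3.2597  v^+=-1.2981  a^+=-0.2798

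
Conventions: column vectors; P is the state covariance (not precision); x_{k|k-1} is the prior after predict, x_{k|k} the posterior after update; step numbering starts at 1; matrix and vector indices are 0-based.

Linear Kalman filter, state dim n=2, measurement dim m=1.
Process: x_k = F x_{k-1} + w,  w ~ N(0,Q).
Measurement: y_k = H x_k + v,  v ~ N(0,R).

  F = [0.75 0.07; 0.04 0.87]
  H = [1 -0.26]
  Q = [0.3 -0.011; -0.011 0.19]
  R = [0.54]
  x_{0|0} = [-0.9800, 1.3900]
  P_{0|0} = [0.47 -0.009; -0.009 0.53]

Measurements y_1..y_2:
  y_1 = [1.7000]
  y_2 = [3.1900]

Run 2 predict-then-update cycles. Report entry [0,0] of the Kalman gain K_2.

K[0,0] = 0.4470

step 1: x^-=[-0.6377, 1.1701]  P^-=[0.5660 0.0295; 0.0295 0.5913]  S=[1.1307]  K=[0.4938; -0.1099]  nu=[2.6419]  x^+=[0.6670, 0.8798]  P^+=[0.2903 0.0908; 0.0908 0.5776]
step 2: x^-=[0.5618, 0.7921]  P^-=[0.4757 0.0924; 0.0924 0.6340]  S=[1.0105]  K=[0.4470; -0.0717]  nu=[2.8341]  x^+=[1.8285, 0.5889]  P^+=[0.2738 0.1248; 0.1248 0.6288]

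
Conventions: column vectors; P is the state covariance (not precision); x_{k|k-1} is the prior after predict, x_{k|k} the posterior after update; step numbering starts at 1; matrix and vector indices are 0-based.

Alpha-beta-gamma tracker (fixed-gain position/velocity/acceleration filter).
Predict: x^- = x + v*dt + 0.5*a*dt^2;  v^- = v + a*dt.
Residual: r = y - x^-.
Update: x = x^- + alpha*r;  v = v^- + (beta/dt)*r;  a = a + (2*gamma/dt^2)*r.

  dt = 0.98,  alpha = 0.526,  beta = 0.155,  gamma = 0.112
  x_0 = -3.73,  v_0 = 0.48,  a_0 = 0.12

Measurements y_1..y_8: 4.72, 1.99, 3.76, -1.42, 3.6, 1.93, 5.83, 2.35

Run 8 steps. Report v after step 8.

v_post = -5.3090

step 1: x_pred=-3.2020  r=7.9220  x^+=0.9650  v^+=1.8506  a^+=1.9677
step 2: x_pred=3.7234  r=-1.7334  x^+=2.8116  v^+=3.5047  a^+=1.5634
step 3: x_pred=6.9970  r=-3.2370  x^+=5.2944  v^+=4.5249  a^+=0.8084
step 4: x_pred=10.1169  r=-11.5369  x^+=4.0485  v^+=3.4924  a^+=-1.8824
step 5: x_pred=6.5671  r=-2.9671  x^+=5.0064  v^+=1.1783  a^+=-2.5745
step 6: x_pred=4.9249  r=-2.9949  x^+=3.3496  v^+=-1.8183  a^+=-3.2730
step 7: x_pred=-0.0041  r=5.8341  x^+=3.0647  v^+=-4.1031  a^+=-1.9123
step 8: x_pred=-1.8747  r=4.2247  x^+=0.3475  v^+=-5.3090  a^+=-0.9269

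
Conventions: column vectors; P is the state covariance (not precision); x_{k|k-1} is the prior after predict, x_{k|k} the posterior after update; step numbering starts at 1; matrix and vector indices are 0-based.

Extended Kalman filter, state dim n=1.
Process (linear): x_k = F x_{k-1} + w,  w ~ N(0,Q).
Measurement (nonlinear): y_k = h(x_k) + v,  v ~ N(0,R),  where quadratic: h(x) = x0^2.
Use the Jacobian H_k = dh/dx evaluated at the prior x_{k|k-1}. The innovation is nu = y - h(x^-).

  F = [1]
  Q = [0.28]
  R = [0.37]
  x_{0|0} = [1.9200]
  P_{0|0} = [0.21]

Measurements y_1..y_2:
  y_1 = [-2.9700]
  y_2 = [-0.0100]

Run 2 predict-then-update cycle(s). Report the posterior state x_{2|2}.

step 1: x^-=[1.9200]  P^-=[0.4900]  H_jac=[3.8400]  S=[7.5953]  K=[0.2477]  nu=[-6.6564]  x^+=[0.2710]  P^+=[0.0239]
step 2: x^-=[0.2710]  P^-=[0.3039]  H_jac=[0.5420]  S=[0.4593]  K=[0.3586]  nu=[-0.0834]  x^+=[0.2411]  P^+=[0.2448]

x_post = [0.2411]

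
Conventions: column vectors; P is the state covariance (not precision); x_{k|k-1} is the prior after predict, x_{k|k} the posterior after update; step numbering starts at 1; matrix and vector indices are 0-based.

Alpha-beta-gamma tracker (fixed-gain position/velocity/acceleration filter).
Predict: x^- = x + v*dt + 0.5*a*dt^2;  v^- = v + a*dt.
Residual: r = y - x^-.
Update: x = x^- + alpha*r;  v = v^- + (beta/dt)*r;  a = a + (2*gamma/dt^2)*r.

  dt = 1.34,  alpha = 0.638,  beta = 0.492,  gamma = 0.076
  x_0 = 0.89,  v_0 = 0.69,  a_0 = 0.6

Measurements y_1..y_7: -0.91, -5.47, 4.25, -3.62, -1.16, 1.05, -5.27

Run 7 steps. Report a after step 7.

step 1: x_pred=2.3533  r=-3.2633  x^+=0.2713  v^+=0.2958  a^+=0.3238
step 2: x_pred=0.9584  r=-6.4284  x^+=-3.1429  v^+=-1.6306  a^+=-0.2204
step 3: x_pred=-5.5258  r=9.7758  x^+=0.7112  v^+=1.6634  a^+=0.6071
step 4: x_pred=3.4851  r=-7.1051  x^+=-1.0479  v^+=-0.1318  a^+=0.0057
step 5: x_pred=-1.2195  r=0.0595  x^+=-1.1815  v^+=-0.1024  a^+=0.0107
step 6: x_pred=-1.3092  r=2.3592  x^+=0.1960  v^+=0.7781  a^+=0.2104
step 7: x_pred=1.4276  r=-6.6976  x^+=-2.8455  v^+=-1.3990  a^+=-0.3566

a_post = -0.3566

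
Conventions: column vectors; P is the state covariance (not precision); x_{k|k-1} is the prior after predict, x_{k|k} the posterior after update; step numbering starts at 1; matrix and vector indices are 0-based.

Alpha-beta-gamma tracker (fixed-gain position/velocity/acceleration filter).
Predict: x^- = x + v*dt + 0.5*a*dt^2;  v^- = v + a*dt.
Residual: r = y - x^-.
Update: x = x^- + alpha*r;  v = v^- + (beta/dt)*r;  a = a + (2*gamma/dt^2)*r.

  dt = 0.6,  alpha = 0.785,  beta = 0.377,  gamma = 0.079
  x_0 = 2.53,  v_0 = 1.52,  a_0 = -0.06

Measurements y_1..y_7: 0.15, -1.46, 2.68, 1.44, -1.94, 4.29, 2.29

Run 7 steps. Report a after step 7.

a_post = 1.0650

step 1: x_pred=3.4312  r=-3.2812  x^+=0.8555  v^+=-0.5777  a^+=-1.5001
step 2: x_pred=0.2388  r=-1.6988  x^+=-1.0948  v^+=-2.5452  a^+=-2.2457
step 3: x_pred=-3.0261  r=5.7061  x^+=1.4532  v^+=-0.3073  a^+=0.2587
step 4: x_pred=1.3154  r=0.1246  x^+=1.4132  v^+=-0.0738  a^+=0.3133
step 5: x_pred=1.4253  r=-3.3653  x^+=-1.2165  v^+=-2.0003  a^+=-1.1637
step 6: x_pred=-2.6261  r=6.9161  x^+=2.8030  v^+=1.6471  a^+=1.8717
step 7: x_pred=4.1282  r=-1.8382  x^+=2.6852  v^+=1.6151  a^+=1.0650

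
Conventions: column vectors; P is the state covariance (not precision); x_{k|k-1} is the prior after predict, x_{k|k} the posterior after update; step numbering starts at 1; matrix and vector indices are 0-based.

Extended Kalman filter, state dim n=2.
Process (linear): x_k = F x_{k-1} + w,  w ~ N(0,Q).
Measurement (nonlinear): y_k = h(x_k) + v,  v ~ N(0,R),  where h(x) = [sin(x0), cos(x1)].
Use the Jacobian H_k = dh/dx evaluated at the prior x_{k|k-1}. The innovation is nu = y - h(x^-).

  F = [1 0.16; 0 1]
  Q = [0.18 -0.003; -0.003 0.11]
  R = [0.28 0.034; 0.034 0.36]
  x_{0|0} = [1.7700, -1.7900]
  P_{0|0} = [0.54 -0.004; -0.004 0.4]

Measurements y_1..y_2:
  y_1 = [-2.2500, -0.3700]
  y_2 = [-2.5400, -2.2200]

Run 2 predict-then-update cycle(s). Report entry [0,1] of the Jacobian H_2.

step 1: x^-=[1.4836, -1.7900]  P^-=[0.7290 0.0570; 0.0570 0.5100]  H_jac=[0.0871 0.0000; 0.0000 0.9761]  S=[0.2855 0.0388; 0.0388 0.8459]  K=[0.2147 0.0559; -0.0631 0.5914]  nu=[-3.2462, -0.1525]  x^+=[0.7780, -1.6755]  P^+=[0.7122 0.0281; 0.0281 0.2159]
step 2: x^-=[0.5100, -1.6755]  P^-=[0.9067 0.0596; 0.0596 0.3259]  H_jac=[0.8728 0.0000; 0.0000 0.9945]  S=[0.9707 0.0858; 0.0858 0.6824]  K=[0.8167 -0.0157; 0.0118 0.4735]  nu=[-3.0281, -2.1155]  x^+=[-1.9298, -2.7129]  P^+=[0.2614 0.0222; 0.0222 0.1718]

H_jac[0,1] = 0.0000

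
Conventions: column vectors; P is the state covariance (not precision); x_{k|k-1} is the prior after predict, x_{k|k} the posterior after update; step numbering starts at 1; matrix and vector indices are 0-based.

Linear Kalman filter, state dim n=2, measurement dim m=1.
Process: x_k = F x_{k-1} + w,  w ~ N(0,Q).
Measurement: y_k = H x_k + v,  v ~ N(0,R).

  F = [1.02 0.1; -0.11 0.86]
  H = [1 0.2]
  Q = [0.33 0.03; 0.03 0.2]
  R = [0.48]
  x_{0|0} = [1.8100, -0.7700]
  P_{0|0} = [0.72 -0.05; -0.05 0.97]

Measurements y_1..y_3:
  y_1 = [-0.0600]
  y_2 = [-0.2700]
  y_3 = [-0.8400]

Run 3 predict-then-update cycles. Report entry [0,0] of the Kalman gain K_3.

K[0,0] = 0.5479

step 1: x^-=[1.7692, -0.8613]  P^-=[1.0786 -0.0107; -0.0107 0.9356]  S=[1.5917]  K=[0.6763; 0.1108]  nu=[-1.6569]  x^+=[0.6487, -1.0450]  P^+=[0.3506 -0.1300; -0.1300 0.9160]
step 2: x^-=[0.5571, -0.9700]  P^-=[0.6774 -0.0432; -0.0432 0.9063]  S=[1.1764]  K=[0.5685; 0.1174]  nu=[-0.6331]  x^+=[0.1972, -1.0444]  P^+=[0.2972 -0.1217; -0.1217 0.8901]
step 3: x^-=[0.0967, -0.9198]  P^-=[0.6233 -0.0322; -0.0322 0.8849]  S=[1.1258]  K=[0.5479; 0.1286]  nu=[-0.7527]  x^+=[-0.3157, -1.0166]  P^+=[0.2853 -0.1115; -0.1115 0.8663]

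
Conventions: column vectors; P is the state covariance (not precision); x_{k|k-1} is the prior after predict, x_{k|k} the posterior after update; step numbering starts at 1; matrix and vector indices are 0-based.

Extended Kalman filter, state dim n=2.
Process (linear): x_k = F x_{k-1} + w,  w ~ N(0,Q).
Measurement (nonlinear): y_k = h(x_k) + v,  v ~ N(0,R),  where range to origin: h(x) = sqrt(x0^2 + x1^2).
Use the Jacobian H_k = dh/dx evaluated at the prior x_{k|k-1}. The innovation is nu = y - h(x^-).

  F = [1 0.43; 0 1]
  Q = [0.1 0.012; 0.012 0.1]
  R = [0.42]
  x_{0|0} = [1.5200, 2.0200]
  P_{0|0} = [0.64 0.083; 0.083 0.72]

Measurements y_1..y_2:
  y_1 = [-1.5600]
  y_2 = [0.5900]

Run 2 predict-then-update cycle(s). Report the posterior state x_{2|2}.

x_post = [-0.4612, -0.3080]

step 1: x^-=[2.3886, 2.0200]  P^-=[0.9445 0.4046; 0.4046 0.8200]  H_jac=[0.7636 0.6457]  S=[1.7116]  K=[0.5740; 0.4899]  nu=[-4.6882]  x^+=[-0.3025, -0.2766]  P^+=[0.3806 -0.0767; -0.0767 0.4093]
step 2: x^-=[-0.4214, -0.2766]  P^-=[0.4903 0.1113; 0.1113 0.5093]  H_jac=[-0.8360 -0.5487]  S=[1.0182]  K=[-0.4626; -0.3659]  nu=[0.0859]  x^+=[-0.4612, -0.3080]  P^+=[0.2724 -0.0610; -0.0610 0.3730]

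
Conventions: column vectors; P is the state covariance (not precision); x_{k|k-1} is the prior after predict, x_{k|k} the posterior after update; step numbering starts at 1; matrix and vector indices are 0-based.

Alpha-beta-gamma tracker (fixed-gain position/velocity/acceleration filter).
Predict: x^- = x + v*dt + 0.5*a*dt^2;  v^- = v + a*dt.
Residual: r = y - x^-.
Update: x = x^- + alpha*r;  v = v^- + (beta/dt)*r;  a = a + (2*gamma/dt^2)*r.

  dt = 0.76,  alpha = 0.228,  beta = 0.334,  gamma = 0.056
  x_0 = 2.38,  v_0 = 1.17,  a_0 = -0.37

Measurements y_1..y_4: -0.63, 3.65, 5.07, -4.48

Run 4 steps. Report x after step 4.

step 1: x_pred=3.1623  r=-3.7923  x^+=2.2977  v^+=-0.7778  a^+=-1.1054
step 2: x_pred=1.3873  r=2.2627  x^+=1.9032  v^+=-0.6235  a^+=-0.6666
step 3: x_pred=1.2368  r=3.8332  x^+=2.1108  v^+=0.5544  a^+=0.0767
step 4: x_pred=2.5543  r=-7.0343  x^+=0.9505  v^+=-2.4787  a^+=-1.2873

x_post = 0.9505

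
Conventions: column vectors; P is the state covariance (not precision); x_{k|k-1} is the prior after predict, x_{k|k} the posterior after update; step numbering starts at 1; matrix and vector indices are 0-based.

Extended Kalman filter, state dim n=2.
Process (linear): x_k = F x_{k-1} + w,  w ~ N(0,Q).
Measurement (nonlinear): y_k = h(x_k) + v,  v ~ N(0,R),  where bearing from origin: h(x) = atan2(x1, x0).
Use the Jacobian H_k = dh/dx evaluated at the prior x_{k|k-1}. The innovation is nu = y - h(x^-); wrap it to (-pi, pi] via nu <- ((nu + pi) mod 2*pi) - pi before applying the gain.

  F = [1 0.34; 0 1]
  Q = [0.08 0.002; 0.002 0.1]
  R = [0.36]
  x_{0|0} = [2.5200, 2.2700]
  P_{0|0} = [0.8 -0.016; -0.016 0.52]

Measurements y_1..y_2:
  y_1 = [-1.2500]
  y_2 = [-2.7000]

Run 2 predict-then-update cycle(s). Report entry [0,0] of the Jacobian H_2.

step 1: x^-=[3.2918, 2.2700]  P^-=[0.9292 0.1628; 0.1628 0.6200]  H_jac=[-0.1420 0.2059]  S=[0.3955]  K=[-0.2488; 0.2643]  nu=[-1.8537]  x^+=[3.7531, 1.7800]  P^+=[0.9047 0.1888; 0.1888 0.5924]
step 2: x^-=[4.3583, 1.7800]  P^-=[1.1816 0.3922; 0.3922 0.6924]  H_jac=[-0.0803 0.1966]  S=[0.3820]  K=[-0.0465; 0.2739]  nu=[-3.0878]  x^+=[4.5019, 0.9342]  P^+=[1.1808 0.3971; 0.3971 0.6637]

H_jac[0,0] = -0.0803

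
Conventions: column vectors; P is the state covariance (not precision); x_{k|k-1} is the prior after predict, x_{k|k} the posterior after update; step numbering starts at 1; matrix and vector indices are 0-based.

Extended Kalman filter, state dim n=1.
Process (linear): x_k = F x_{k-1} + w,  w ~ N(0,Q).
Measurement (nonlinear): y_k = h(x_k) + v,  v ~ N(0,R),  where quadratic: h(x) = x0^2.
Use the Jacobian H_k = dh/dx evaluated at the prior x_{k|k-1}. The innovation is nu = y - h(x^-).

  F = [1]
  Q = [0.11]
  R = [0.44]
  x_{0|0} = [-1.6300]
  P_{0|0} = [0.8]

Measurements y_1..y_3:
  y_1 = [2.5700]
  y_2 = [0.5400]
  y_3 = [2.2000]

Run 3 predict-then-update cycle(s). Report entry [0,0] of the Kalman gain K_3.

step 1: x^-=[-1.6300]  P^-=[0.9100]  H_jac=[-3.2600]  S=[10.1111]  K=[-0.2934]  nu=[-0.0869]  x^+=[-1.6045]  P^+=[0.0396]
step 2: x^-=[-1.6045]  P^-=[0.1496]  H_jac=[-3.2090]  S=[1.9805]  K=[-0.2424]  nu=[-2.0344]  x^+=[-1.1114]  P^+=[0.0332]
step 3: x^-=[-1.1114]  P^-=[0.1432]  H_jac=[-2.2227]  S=[1.1477]  K=[-0.2774]  nu=[0.9648]  x^+=[-1.3790]  P^+=[0.0549]

K[0,0] = -0.2774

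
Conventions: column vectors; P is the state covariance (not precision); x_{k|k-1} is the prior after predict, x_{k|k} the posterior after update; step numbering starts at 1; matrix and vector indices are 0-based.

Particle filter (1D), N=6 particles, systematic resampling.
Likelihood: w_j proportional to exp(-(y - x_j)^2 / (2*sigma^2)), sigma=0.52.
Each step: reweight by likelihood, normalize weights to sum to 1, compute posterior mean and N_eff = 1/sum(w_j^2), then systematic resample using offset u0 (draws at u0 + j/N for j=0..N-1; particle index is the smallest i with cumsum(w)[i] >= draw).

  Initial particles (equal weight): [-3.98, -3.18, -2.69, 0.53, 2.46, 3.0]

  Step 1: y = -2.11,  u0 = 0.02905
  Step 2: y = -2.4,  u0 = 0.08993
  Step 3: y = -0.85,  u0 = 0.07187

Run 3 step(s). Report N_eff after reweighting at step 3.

N_eff = 6.0000

step 1: w=[0.0024, 0.1827, 0.8149, 0.0000, 0.0000, 0.0000]  mean=-2.7826  Neff=1.4338  idx=[1, 2, 2, 2, 2, 2]
step 2: w=[0.0705, 0.1859, 0.1859, 0.1859, 0.1859, 0.1859]  mean=-2.7245  Neff=5.6255  idx=[1, 2, 2, 3, 4, 5]
step 3: w=[0.1667, 0.1667, 0.1667, 0.1667, 0.1667, 0.1667]  mean=-2.6900  Neff=6.0000  idx=[0, 1, 2, 3, 4, 5]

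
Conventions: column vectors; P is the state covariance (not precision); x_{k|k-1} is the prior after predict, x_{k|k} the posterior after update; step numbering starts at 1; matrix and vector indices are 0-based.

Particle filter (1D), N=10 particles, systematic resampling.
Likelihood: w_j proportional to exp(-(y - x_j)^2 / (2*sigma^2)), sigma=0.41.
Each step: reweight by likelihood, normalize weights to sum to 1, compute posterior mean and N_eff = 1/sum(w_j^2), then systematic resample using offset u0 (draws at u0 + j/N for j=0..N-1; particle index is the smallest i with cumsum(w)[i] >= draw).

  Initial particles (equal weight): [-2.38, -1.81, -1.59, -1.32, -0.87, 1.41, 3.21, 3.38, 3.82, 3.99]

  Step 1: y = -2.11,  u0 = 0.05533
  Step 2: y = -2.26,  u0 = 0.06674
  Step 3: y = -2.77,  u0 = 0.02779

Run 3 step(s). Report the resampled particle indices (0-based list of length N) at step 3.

resampled_idx = [0, 0, 1, 2, 2, 3, 3, 4, 5, 5]

step 1: w=[0.3686, 0.3503, 0.2048, 0.0715, 0.0047, 0.0000, 0.0000, 0.0000, 0.0000, 0.0000]  mean=-1.9355  Neff=3.2715  idx=[0, 0, 0, 0, 1, 1, 1, 2, 2, 3]
step 2: w=[0.1578, 0.1578, 0.1578, 0.1578, 0.0902, 0.0902, 0.0902, 0.0433, 0.0433, 0.0119]  mean=-2.1448  Neff=7.8235  idx=[0, 1, 1, 2, 2, 3, 4, 5, 6, 8]
step 3: w=[0.1580, 0.1580, 0.1580, 0.1580, 0.1580, 0.1580, 0.0160, 0.0160, 0.0160, 0.0039]  mean=-2.3495  Neff=6.6415  idx=[0, 0, 1, 2, 2, 3, 3, 4, 5, 5]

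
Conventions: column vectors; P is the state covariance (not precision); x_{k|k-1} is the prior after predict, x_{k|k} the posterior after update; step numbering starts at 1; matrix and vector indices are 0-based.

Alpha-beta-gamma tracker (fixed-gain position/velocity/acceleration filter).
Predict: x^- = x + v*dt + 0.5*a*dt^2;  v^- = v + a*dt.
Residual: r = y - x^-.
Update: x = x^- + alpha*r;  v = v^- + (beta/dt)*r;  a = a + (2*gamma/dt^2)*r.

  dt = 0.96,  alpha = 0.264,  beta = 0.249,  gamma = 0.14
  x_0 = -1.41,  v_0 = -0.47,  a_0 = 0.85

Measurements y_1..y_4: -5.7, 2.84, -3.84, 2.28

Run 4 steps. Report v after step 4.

v_post = 2.2558

step 1: x_pred=-1.4695  r=-4.2305  x^+=-2.5864  v^+=-0.7513  a^+=-0.4353
step 2: x_pred=-3.5082  r=6.3482  x^+=-1.8323  v^+=0.4774  a^+=1.4934
step 3: x_pred=-0.6858  r=-3.1542  x^+=-1.5185  v^+=1.0929  a^+=0.5351
step 4: x_pred=-0.2227  r=2.5027  x^+=0.4380  v^+=2.2558  a^+=1.2955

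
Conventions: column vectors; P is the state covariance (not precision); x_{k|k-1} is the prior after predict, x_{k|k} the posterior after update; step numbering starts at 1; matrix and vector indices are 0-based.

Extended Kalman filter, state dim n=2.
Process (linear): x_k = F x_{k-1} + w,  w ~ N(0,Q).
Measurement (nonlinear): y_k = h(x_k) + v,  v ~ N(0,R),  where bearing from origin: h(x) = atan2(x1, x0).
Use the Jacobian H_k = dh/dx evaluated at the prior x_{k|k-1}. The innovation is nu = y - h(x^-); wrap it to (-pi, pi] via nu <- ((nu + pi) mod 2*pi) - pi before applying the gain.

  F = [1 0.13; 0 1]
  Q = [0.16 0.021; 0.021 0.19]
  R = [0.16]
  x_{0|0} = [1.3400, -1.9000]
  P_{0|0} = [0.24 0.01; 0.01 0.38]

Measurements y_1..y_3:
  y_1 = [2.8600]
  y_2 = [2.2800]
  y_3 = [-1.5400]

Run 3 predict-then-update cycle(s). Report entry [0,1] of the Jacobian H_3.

step 1: x^-=[1.0930, -1.9000]  P^-=[0.4090 0.0804; 0.0804 0.5700]  H_jac=[0.3955 0.2275]  S=[0.2679]  K=[0.6720; 0.6026]  nu=[-2.3744]  x^+=[-0.5025, -3.3309]  P^+=[0.2880 -0.0281; -0.0281 0.4727]
step 2: x^-=[-0.9356, -3.3309]  P^-=[0.4487 0.0544; 0.0544 0.6627]  H_jac=[0.2783 -0.0782]  S=[0.1964]  K=[0.6140; -0.1867]  nu=[-2.1586]  x^+=[-2.2610, -2.9280]  P^+=[0.3747 0.0769; 0.0769 0.6559]
step 3: x^-=[-2.6417, -2.9280]  P^-=[0.5657 0.1831; 0.1831 0.8459]  H_jac=[0.1883 -0.1699]  S=[0.1927]  K=[0.3912; -0.5666]  nu=[0.7648]  x^+=[-2.3424, -3.3613]  P^+=[0.5362 0.2259; 0.2259 0.7840]

H_jac[0,1] = -0.1699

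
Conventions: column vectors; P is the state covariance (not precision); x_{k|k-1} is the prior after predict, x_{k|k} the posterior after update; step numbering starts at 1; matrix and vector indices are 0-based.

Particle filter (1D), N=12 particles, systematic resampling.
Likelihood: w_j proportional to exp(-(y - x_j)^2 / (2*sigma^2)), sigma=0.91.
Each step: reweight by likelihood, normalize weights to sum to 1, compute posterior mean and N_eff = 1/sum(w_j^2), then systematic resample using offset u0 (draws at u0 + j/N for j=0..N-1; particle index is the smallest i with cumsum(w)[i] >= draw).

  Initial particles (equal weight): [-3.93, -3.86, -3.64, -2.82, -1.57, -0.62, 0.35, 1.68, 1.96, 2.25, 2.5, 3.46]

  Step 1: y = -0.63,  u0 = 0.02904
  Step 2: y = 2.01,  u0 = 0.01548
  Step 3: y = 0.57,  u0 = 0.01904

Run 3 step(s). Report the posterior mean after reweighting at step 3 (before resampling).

post_mean = 0.2719

step 1: w=[0.0006, 0.0008, 0.0018, 0.0243, 0.2577, 0.4394, 0.2460, 0.0175, 0.0077, 0.0029, 0.0012, 0.0000]  mean=-0.6176  Neff=3.1155  idx=[4, 4, 4, 4, 5, 5, 5, 5, 5, 6, 6, 6]
step 2: w=[0.0007, 0.0007, 0.0007, 0.0007, 0.0237, 0.0237, 0.0237, 0.0237, 0.0237, 0.2929, 0.2929, 0.2929]  mean=0.2297  Neff=3.8442  idx=[4, 8, 9, 9, 9, 10, 10, 10, 10, 11, 11, 11]
step 3: w=[0.0403, 0.0403, 0.0919, 0.0919, 0.0919, 0.0919, 0.0919, 0.0919, 0.0919, 0.0919, 0.0919, 0.0919]  mean=0.2719  Neff=11.3914  idx=[0, 2, 3, 4, 4, 5, 6, 7, 8, 9, 10, 11]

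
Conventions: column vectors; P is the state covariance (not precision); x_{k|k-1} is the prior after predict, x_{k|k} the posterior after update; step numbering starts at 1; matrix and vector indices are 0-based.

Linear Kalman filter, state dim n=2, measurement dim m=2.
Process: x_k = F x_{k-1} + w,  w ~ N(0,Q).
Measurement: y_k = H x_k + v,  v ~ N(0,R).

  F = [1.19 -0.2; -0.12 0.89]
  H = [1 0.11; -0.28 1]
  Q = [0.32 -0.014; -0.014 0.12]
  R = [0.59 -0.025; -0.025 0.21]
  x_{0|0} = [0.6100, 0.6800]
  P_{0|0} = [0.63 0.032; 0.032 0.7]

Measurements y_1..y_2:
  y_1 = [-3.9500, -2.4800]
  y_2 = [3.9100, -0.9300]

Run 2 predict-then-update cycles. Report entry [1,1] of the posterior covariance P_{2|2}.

step 1: x^-=[0.5899, 0.5320]  P^-=[1.2249 -0.1939; -0.1939 0.6767]  S=[1.7804 -0.4815; -0.4815 1.0913]  K=[0.6165 -0.2200; 0.1295 0.7270]  nu=[-4.5984, -2.8468]  x^+=[-1.6189, -2.1329]  P^+=[0.3648 0.0405; 0.0405 0.1608]
step 2: x^-=[-1.5000, -1.7040]  P^-=[0.8237 -0.0508; -0.0508 0.2439]  S=[1.4055 -0.2780; -0.2780 0.5470]  K=[0.5340 -0.2431; 0.0849 0.5151]  nu=[5.5974, 0.3540]  x^+=[1.4030, -1.0467]  P^+=[0.3184 0.0248; 0.0248 0.1130]

P_post[1,1] = 0.1130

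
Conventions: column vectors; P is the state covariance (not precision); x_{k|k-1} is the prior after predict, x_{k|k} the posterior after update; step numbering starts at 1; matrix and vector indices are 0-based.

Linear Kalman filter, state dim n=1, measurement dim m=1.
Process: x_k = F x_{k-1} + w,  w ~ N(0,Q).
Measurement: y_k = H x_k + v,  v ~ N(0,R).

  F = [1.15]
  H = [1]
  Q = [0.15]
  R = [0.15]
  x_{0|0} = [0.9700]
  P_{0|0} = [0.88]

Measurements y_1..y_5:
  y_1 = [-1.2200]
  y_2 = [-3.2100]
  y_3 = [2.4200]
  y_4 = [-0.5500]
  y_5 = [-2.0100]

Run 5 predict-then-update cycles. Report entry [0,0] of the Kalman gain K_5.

K[0,0] = 0.6505

step 1: x^-=[1.1155]  P^-=[1.3138]  S=[1.4638]  K=[0.8975]  nu=[-2.3355]  x^+=[-0.9807]  P^+=[0.1346]
step 2: x^-=[-1.1278]  P^-=[0.3280]  S=[0.4780]  K=[0.6862]  nu=[-2.0822]  x^+=[-2.5566]  P^+=[0.1029]
step 3: x^-=[-2.9401]  P^-=[0.2861]  S=[0.4361]  K=[0.6561]  nu=[5.3601]  x^+=[0.5765]  P^+=[0.0984]
step 4: x^-=[0.6629]  P^-=[0.2801]  S=[0.4301]  K=[0.6513]  nu=[-1.2129]  x^+=[-0.1270]  P^+=[0.0977]
step 5: x^-=[-0.1461]  P^-=[0.2792]  S=[0.4292]  K=[0.6505]  nu=[-1.8639]  x^+=[-1.3586]  P^+=[0.0976]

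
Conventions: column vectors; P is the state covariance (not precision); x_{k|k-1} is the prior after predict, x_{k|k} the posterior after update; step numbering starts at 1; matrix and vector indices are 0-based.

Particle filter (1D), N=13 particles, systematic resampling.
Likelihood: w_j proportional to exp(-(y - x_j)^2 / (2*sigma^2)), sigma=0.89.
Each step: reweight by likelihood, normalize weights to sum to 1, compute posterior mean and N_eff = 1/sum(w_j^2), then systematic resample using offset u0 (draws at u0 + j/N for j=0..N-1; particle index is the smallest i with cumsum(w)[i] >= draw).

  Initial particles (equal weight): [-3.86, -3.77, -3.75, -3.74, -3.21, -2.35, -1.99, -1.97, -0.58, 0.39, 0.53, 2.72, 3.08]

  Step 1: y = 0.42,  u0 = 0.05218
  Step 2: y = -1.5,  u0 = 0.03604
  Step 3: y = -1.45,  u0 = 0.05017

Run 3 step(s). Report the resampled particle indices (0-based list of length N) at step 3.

step 1: w=[0.0000, 0.0000, 0.0000, 0.0000, 0.0001, 0.0030, 0.0097, 0.0103, 0.2021, 0.3798, 0.3771, 0.0135, 0.0044]  mean=0.2337  Neff=3.0516  idx=[8, 8, 8, 9, 9, 9, 9, 9, 10, 10, 10, 10, 10]
step 2: w=[0.2209, 0.2209, 0.2209, 0.0395, 0.0395, 0.0395, 0.0395, 0.0395, 0.0280, 0.0280, 0.0280, 0.0280, 0.0280]  mean=-0.2331  Neff=6.3266  idx=[0, 0, 0, 1, 1, 1, 2, 2, 2, 4, 6, 8, 11]
step 3: w=[0.1036, 0.1036, 0.1036, 0.1036, 0.1036, 0.1036, 0.1036, 0.1036, 0.1036, 0.0197, 0.0197, 0.0141, 0.0141]  mean=-0.5105  Neff=10.2272  idx=[0, 1, 1, 2, 3, 4, 4, 5, 6, 7, 7, 8, 11]

resampled_idx = [0, 1, 1, 2, 3, 4, 4, 5, 6, 7, 7, 8, 11]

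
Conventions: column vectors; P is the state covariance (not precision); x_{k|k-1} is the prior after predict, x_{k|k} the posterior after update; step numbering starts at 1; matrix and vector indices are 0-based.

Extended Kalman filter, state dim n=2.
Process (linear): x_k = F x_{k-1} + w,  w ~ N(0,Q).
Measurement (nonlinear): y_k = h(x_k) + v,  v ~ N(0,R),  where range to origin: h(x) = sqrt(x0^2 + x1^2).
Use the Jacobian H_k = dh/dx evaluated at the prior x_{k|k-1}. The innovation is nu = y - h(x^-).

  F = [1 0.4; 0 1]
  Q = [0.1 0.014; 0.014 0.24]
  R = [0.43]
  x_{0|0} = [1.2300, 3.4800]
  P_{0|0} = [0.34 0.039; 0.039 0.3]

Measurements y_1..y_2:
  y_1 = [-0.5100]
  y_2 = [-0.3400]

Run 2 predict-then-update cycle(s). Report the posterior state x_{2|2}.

step 1: x^-=[2.6220, 3.4800]  P^-=[0.5192 0.1730; 0.1730 0.5400]  H_jac=[0.6018 0.7987]  S=[1.1288]  K=[0.3992; 0.4743]  nu=[-4.8672]  x^+=[0.6790, 1.1714]  P^+=[0.3393 -0.0407; -0.0407 0.2861]
step 2: x^-=[1.1476, 1.1714]  P^-=[0.4525 0.0877; 0.0877 0.5261]  H_jac=[0.6998 0.7143]  S=[1.0077]  K=[0.3764; 0.4338]  nu=[-1.9798]  x^+=[0.4023, 0.3125]  P^+=[0.3097 -0.0769; -0.0769 0.3364]

x_post = [0.4023, 0.3125]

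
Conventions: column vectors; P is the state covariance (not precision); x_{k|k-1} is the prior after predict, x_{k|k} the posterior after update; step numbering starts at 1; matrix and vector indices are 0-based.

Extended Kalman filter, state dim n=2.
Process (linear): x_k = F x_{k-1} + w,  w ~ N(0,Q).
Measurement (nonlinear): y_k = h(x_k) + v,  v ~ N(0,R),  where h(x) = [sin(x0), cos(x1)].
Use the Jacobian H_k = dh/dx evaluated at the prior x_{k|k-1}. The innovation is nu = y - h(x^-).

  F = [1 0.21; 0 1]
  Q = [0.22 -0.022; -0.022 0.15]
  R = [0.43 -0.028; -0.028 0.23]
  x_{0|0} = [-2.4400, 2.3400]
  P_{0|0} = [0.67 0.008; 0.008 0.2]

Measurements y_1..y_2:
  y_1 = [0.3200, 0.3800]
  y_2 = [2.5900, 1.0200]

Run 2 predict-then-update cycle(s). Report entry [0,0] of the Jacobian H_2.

step 1: x^-=[-1.9486, 2.3400]  P^-=[0.9022 0.0280; 0.0280 0.3500]  H_jac=[-0.3689 0.0000; 0.0000 -0.7185]  S=[0.5528 -0.0206; -0.0206 0.4107]  K=[-0.6050 -0.0793; -0.0416 -0.6144]  nu=[1.2495, 1.0756]  x^+=[-2.7898, 1.6272]  P^+=[0.6992 0.0018; 0.0018 0.1951]
step 2: x^-=[-2.4481, 1.6272]  P^-=[0.9286 0.0208; 0.0208 0.3451]  H_jac=[-0.7690 0.0000; 0.0000 -0.9984]  S=[0.9792 -0.0120; -0.0120 0.5740]  K=[-0.7299 -0.0515; -0.0237 -0.6007]  nu=[3.2292, 1.0764]  x^+=[-4.8606, 0.9040]  P^+=[0.4063 -0.0086; -0.0086 0.1377]

H_jac[0,0] = -0.7690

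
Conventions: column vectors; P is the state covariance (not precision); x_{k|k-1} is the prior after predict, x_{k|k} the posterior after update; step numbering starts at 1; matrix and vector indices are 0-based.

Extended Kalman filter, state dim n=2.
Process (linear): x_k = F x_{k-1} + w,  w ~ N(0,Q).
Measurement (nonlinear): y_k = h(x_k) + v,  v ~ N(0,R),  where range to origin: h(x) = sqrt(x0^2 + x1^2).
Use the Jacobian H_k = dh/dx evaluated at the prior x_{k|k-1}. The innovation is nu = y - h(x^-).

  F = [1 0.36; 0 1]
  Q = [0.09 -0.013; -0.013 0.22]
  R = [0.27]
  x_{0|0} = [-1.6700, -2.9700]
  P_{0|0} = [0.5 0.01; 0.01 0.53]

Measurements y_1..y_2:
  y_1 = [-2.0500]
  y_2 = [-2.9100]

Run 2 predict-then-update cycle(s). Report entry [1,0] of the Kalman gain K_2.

step 1: x^-=[-2.7392, -2.9700]  P^-=[0.6659 0.1878; 0.1878 0.7500]  H_jac=[-0.6780 -0.7351]  S=[1.1685]  K=[-0.5045; -0.5808]  nu=[-6.0903]  x^+=[0.3333, 0.5671]  P^+=[0.3685 -0.1546; -0.1546 0.3559]
step 2: x^-=[0.5374, 0.5671]  P^-=[0.3933 -0.0395; -0.0395 0.5759]  H_jac=[0.6879 0.7258]  S=[0.7201]  K=[0.3360; 0.5428]  nu=[-3.6912]  x^+=[-0.7027, -1.4364]  P^+=[0.3121 -0.1708; -0.1708 0.3637]

K[1,0] = 0.5428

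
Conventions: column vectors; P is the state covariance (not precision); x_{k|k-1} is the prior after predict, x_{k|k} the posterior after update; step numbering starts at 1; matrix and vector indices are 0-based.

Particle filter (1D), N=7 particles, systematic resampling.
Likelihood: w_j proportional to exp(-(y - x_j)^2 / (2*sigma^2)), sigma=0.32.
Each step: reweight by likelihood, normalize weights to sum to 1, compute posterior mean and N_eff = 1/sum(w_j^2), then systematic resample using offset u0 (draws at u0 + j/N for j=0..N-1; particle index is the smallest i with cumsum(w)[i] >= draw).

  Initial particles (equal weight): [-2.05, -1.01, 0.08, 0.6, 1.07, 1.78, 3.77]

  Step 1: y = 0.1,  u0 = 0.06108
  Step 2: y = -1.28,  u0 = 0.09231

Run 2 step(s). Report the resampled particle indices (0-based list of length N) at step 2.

step 1: w=[0.0000, 0.0019, 0.7644, 0.2260, 0.0077, 0.0000, 0.0000]  mean=0.2031  Neff=1.5736  idx=[2, 2, 2, 2, 2, 3, 3]
step 2: w=[0.2000, 0.2000, 0.2000, 0.2000, 0.2000, 0.0001, 0.0001]  mean=0.0801  Neff=5.0011  idx=[0, 1, 1, 2, 3, 4, 4]

resampled_idx = [0, 1, 1, 2, 3, 4, 4]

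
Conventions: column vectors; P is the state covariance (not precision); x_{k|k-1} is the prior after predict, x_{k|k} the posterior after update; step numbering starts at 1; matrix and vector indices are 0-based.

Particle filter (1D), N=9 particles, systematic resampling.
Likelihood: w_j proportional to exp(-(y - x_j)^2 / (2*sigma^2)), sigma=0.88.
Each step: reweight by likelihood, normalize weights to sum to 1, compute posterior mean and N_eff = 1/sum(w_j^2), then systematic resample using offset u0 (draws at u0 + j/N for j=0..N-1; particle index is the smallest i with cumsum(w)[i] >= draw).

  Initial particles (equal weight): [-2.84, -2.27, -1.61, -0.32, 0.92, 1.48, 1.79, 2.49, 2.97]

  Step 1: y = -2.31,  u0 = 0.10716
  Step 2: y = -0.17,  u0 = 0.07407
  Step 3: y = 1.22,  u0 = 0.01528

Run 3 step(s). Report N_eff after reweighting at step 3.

N_eff = 5.1603

step 1: w=[0.3159, 0.3783, 0.2760, 0.0294, 0.0004, 0.0000, 0.0000, 0.0000, 0.0000]  mean=-2.2090  Neff=3.1259  idx=[0, 0, 1, 1, 1, 1, 2, 2, 3]
step 2: w=[0.0057, 0.0057, 0.0329, 0.0329, 0.0329, 0.0329, 0.1488, 0.1488, 0.5594]  mean=-0.9893  Neff=2.7656  idx=[3, 6, 7, 7, 8, 8, 8, 8, 8]
step 3: w=[0.0003, 0.0052, 0.0052, 0.0052, 0.1968, 0.1968, 0.1968, 0.1968, 0.1968]  mean=-0.3407  Neff=5.1603  idx=[3, 4, 5, 5, 6, 6, 7, 7, 8]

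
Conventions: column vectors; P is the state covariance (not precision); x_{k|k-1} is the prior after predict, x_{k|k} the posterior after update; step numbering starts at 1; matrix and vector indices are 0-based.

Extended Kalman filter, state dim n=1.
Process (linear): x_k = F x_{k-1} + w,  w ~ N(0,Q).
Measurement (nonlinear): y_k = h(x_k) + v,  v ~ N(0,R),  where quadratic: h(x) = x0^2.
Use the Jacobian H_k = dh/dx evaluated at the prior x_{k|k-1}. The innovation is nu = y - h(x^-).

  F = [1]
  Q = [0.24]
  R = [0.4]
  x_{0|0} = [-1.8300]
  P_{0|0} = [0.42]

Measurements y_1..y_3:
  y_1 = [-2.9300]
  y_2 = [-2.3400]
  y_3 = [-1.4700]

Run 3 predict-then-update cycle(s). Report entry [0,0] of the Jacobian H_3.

H_jac[0,0] = 0.7215

step 1: x^-=[-1.8300]  P^-=[0.6600]  H_jac=[-3.6600]  S=[9.2411]  K=[-0.2614]  nu=[-6.2789]  x^+=[-0.1887]  P^+=[0.0286]
step 2: x^-=[-0.1887]  P^-=[0.2686]  H_jac=[-0.3774]  S=[0.4383]  K=[-0.2313]  nu=[-2.3756]  x^+=[0.3607]  P^+=[0.2451]
step 3: x^-=[0.3607]  P^-=[0.4851]  H_jac=[0.7215]  S=[0.6525]  K=[0.5364]  nu=[-1.6001]  x^+=[-0.4976]  P^+=[0.2974]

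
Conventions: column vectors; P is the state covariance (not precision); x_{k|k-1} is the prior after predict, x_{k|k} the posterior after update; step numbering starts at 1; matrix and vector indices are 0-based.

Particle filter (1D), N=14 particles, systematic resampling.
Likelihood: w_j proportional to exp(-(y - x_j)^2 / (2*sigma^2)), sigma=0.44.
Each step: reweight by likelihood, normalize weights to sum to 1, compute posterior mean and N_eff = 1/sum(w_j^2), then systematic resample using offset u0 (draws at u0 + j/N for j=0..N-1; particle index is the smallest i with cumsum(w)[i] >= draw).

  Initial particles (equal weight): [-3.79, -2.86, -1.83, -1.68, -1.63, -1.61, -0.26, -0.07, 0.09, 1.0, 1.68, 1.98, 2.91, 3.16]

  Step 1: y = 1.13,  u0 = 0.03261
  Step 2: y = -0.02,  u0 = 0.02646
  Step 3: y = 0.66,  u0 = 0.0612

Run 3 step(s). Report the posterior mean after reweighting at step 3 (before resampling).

post_mean = 0.5343

step 1: w=[0.0000, 0.0000, 0.0000, 0.0000, 0.0000, 0.0000, 0.0041, 0.0146, 0.0368, 0.5758, 0.2754, 0.0931, 0.0002, 0.0000]  mean=1.2246  Neff=2.3942  idx=[8, 9, 9, 9, 9, 9, 9, 9, 9, 10, 10, 10, 10, 11]
step 2: w=[0.6392, 0.0449, 0.0449, 0.0449, 0.0449, 0.0449, 0.0449, 0.0449, 0.0449, 0.0004, 0.0004, 0.0004, 0.0004, 0.0000]  mean=0.4193  Neff=2.3543  idx=[0, 0, 0, 0, 0, 0, 0, 0, 0, 1, 3, 4, 6, 8]
step 3: w=[0.0569, 0.0569, 0.0569, 0.0569, 0.0569, 0.0569, 0.0569, 0.0569, 0.0569, 0.0976, 0.0976, 0.0976, 0.0976, 0.0976]  mean=0.5343  Neff=13.0257  idx=[1, 2, 3, 4, 6, 7, 8, 9, 10, 10, 11, 12, 13, 13]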